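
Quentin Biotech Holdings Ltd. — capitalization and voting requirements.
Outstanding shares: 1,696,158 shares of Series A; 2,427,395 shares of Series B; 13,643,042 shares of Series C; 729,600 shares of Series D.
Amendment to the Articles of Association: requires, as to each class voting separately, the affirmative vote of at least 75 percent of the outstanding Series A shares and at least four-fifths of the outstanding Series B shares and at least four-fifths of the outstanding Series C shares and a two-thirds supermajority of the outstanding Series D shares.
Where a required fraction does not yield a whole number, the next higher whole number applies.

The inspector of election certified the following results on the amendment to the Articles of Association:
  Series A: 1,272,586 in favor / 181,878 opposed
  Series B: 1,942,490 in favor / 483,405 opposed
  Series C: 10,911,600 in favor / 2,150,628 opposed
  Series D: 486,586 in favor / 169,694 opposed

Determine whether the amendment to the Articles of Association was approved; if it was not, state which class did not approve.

Series A: 3/4 of 1696158 = 1272118.50, rounded up to 1272119; 1,272,119 required, 1,272,586 in favor — approved.
Series B: 4/5 of 2427395 = 1941916; 1,941,916 required, 1,942,490 in favor — approved.
Series C: 4/5 of 13643042 = 10914433.60, rounded up to 10914434; 10,914,434 required, 10,911,600 in favor — not approved.
Series D: 2/3 of 729600 = 486400; 486,400 required, 486,586 in favor — approved.

Not approved — the Series C shares did not give the required vote.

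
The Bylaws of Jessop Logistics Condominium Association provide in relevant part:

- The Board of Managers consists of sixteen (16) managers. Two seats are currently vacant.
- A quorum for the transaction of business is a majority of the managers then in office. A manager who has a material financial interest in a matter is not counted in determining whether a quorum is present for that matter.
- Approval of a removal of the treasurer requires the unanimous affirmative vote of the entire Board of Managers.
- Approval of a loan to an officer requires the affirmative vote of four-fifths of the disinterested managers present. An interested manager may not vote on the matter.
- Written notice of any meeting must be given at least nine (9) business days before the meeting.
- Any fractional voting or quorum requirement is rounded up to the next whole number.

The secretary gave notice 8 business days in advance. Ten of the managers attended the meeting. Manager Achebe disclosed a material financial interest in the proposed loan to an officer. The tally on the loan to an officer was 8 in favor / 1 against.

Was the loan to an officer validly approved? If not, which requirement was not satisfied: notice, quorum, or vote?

Invalid — notice requirement not satisfied.

Notice: 8 business days given; 9 required (8 < 9). Not satisfied.
Quorum: 10 present, but the 1 interested manager does not count, leaving 9. Quorum is 8. Satisfied.
Vote: the loan to an officer requires four-fifths of the disinterested managers present (10 − 1 = 9). 4/5 of 9 = 7.20, rounded up to 8, so 8 affirmative votes are needed; 8 voted in favor. Satisfied.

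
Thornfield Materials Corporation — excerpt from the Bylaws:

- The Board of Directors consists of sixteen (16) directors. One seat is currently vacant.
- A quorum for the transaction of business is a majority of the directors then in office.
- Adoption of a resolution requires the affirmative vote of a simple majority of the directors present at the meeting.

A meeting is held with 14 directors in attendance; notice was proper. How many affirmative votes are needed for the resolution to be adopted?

The resolution requires a majority of the directors present (14).
A majority of 14 is 8.

8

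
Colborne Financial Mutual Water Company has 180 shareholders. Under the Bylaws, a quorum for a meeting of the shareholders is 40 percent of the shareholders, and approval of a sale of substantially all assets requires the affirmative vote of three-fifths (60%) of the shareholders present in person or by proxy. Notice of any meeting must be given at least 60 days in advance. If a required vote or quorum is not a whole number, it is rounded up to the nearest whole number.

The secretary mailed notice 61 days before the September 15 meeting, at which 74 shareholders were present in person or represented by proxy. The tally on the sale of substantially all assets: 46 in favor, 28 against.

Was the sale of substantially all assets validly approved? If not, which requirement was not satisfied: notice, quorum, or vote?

Valid — all requirements satisfied.

Notice: 61 days given; 60 required. Satisfied.
Quorum: 40% of 180 = 72; 74 present. Satisfied.
Vote: requires three-fifths of those present (74); 3/5 of 74 = 44.40, rounded up to 45, so 45 needed; 46 in favor. Satisfied.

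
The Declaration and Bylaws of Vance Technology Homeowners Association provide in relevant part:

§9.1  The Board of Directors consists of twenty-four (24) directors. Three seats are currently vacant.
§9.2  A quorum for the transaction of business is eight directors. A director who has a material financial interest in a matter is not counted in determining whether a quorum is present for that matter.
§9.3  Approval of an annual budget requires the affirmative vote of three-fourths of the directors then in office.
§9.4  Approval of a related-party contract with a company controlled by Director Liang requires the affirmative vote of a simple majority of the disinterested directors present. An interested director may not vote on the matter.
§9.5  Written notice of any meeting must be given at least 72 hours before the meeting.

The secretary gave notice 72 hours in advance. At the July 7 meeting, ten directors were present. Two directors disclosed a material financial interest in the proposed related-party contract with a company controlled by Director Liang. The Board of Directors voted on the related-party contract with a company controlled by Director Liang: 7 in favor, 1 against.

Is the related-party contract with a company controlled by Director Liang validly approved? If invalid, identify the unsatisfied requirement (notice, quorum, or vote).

Valid — all requirements satisfied.

Notice: 72 hours given; 72 required (72 ≥ 72). Satisfied.
Quorum: 10 present, but the 2 interested directors do not count, leaving 8. Quorum is 8. Satisfied.
Vote: the related-party contract with a company controlled by Director Liang requires a majority of the disinterested directors present (10 − 2 = 8). A majority of 8 is 5, so 5 affirmative votes are needed; 7 voted in favor. Satisfied.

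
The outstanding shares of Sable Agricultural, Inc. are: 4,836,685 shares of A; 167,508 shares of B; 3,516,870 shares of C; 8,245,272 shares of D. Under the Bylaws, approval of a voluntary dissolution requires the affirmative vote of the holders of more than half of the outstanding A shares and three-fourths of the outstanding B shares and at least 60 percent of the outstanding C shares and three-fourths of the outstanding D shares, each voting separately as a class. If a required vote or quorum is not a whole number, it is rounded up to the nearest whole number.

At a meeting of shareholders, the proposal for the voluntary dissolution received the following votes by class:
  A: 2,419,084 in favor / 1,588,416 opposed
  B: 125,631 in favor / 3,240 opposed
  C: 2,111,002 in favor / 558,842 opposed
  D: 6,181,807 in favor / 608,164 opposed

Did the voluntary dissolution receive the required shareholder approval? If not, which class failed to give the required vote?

Not approved — the D shares did not give the required vote.

A: a majority of 4836685 is 2418343; 2,418,343 required, 2,419,084 in favor — approved.
B: 3/4 of 167508 = 125631; 125,631 required, 125,631 in favor — approved.
C: 3/5 of 3516870 = 2110122; 2,110,122 required, 2,111,002 in favor — approved.
D: 3/4 of 8245272 = 6183954; 6,183,954 required, 6,181,807 in favor — not approved.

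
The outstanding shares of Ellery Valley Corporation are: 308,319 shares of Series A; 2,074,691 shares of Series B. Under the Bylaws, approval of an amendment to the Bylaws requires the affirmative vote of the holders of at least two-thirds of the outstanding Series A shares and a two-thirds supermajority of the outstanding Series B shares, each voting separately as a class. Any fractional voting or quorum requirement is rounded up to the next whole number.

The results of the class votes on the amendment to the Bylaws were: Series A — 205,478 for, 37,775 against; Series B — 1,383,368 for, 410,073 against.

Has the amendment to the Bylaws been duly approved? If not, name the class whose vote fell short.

Not approved — the Series A shares did not give the required vote.

Series A: 2/3 of 308319 = 205546; 205,546 required, 205,478 in favor — not approved.
Series B: 2/3 of 2074691 = 1383127.33, rounded up to 1383128; 1,383,128 required, 1,383,368 in favor — approved.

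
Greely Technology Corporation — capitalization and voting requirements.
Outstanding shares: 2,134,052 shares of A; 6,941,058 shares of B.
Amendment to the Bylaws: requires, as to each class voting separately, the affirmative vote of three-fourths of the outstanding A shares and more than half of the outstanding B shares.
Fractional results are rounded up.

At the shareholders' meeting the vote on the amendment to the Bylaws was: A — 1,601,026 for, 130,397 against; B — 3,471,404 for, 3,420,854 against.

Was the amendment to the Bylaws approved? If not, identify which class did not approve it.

Approved — every class gave the required vote.

A: 3/4 of 2134052 = 1600539; 1,600,539 required, 1,601,026 in favor — approved.
B: a majority of 6941058 is 3470530; 3,470,530 required, 3,471,404 in favor — approved.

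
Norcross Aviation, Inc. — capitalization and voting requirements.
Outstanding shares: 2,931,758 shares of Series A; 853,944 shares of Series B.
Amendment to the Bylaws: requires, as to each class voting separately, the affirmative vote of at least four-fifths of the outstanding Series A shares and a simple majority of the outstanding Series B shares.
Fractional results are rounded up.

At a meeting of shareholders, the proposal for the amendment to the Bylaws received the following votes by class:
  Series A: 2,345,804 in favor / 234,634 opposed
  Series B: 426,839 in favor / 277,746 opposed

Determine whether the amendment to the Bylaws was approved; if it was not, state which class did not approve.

Not approved — the Series B shares did not give the required vote.

Series A: 4/5 of 2931758 = 2345406.40, rounded up to 2345407; 2,345,407 required, 2,345,804 in favor — approved.
Series B: a majority of 853944 is 426973; 426,973 required, 426,839 in favor — not approved.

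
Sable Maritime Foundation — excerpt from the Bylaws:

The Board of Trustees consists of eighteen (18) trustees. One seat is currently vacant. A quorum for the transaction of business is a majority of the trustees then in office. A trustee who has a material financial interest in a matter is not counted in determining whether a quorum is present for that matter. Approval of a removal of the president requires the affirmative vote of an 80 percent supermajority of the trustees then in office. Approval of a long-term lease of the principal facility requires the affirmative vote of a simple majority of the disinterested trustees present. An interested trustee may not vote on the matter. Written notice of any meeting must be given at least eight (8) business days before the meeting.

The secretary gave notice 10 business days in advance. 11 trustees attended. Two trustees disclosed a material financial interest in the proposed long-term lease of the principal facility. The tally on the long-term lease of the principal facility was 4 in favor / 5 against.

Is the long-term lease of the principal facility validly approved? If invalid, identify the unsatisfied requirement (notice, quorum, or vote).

Notice: 10 business days given; 8 required (10 ≥ 8). Satisfied.
Quorum: 11 present, but the 2 interested trustees do not count, leaving 9. Quorum is 9. Satisfied.
Vote: the long-term lease of the principal facility requires a majority of the disinterested trustees present (11 − 2 = 9). A majority of 9 is 5, so 5 affirmative votes are needed; 4 voted in favor. Not satisfied.

Invalid — vote requirement not satisfied.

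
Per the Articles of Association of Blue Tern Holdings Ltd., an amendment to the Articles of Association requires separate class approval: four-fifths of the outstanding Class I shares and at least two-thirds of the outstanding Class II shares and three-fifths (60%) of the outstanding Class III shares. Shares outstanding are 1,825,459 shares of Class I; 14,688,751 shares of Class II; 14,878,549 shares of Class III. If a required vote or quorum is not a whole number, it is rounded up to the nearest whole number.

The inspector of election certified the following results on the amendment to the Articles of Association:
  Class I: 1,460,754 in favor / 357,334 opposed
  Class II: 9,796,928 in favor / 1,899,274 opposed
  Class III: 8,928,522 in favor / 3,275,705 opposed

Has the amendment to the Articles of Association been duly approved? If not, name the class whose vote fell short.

Approved — every class gave the required vote.

Class I: 4/5 of 1825459 = 1460367.20, rounded up to 1460368; 1,460,368 required, 1,460,754 in favor — approved.
Class II: 2/3 of 14688751 = 9792500.67, rounded up to 9792501; 9,792,501 required, 9,796,928 in favor — approved.
Class III: 3/5 of 14878549 = 8927129.40, rounded up to 8927130; 8,927,130 required, 8,928,522 in favor — approved.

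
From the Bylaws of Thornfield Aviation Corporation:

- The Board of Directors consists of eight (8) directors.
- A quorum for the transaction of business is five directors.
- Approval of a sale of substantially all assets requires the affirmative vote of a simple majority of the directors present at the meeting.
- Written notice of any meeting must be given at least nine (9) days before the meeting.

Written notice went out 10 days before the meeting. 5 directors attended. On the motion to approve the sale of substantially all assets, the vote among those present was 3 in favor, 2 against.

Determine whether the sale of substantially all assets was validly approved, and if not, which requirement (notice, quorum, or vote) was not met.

Valid — all requirements satisfied.

Notice: 10 days given; 9 required (10 ≥ 9). Satisfied.
Quorum: 5 present; quorum is 5. Satisfied.
Vote: the sale of substantially all assets requires a majority of the directors present (5). A majority of 5 is 3, so 3 affirmative votes are needed; 3 voted in favor. Satisfied.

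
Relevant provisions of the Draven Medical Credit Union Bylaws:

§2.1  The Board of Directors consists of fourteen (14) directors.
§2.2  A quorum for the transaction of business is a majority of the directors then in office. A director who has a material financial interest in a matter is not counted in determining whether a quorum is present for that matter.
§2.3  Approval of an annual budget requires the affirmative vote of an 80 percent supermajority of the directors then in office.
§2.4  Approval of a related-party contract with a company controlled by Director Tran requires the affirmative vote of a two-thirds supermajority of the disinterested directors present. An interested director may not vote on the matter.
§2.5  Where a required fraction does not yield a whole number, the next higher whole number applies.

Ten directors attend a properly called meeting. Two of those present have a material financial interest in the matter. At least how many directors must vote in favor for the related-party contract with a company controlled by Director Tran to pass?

6

The related-party contract with a company controlled by Director Tran requires two-thirds of the disinterested directors present (10 − 2 = 8).
2/3 of 8 = 5.33, rounded up to 6.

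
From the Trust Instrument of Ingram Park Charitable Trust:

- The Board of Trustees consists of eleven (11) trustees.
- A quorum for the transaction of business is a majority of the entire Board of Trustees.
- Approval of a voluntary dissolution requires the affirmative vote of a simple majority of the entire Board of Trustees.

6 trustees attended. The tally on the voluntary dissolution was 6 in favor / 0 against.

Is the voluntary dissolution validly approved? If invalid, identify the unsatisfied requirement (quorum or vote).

Quorum: 6 present; quorum is 6. Satisfied.
Vote: the voluntary dissolution requires a majority of the entire Board of Trustees (11). A majority of 11 is 6, so 6 affirmative votes are needed; 6 voted in favor. Satisfied.

Valid — all requirements satisfied.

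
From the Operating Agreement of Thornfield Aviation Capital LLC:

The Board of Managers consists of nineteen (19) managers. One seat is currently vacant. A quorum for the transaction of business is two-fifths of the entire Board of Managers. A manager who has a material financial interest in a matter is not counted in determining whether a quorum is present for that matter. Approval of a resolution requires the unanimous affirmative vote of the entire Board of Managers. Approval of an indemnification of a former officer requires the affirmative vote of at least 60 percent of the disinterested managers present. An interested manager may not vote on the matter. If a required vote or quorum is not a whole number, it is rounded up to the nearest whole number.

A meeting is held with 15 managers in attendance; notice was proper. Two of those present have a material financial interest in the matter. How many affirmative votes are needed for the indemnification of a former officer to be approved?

8

The indemnification of a former officer requires three-fifths of the disinterested managers present (15 − 2 = 13).
3/5 of 13 = 7.80, rounded up to 8.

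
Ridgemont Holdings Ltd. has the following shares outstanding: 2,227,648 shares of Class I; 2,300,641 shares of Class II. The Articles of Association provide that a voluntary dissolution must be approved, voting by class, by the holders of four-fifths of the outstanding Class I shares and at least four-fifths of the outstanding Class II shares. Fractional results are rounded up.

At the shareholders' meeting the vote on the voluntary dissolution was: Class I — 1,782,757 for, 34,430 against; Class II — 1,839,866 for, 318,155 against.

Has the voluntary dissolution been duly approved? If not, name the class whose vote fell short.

Class I: 4/5 of 2227648 = 1782118.40, rounded up to 1782119; 1,782,119 required, 1,782,757 in favor — approved.
Class II: 4/5 of 2300641 = 1840512.80, rounded up to 1840513; 1,840,513 required, 1,839,866 in favor — not approved.

Not approved — the Class II shares did not give the required vote.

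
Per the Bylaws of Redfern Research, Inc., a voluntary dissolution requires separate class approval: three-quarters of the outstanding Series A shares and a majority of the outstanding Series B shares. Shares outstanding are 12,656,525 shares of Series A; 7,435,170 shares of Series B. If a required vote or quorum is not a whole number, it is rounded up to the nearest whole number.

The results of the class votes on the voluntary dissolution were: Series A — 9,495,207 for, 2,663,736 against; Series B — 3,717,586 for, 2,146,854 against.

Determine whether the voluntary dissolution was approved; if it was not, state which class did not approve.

Series A: 3/4 of 12656525 = 9492393.75, rounded up to 9492394; 9,492,394 required, 9,495,207 in favor — approved.
Series B: a majority of 7435170 is 3717586; 3,717,586 required, 3,717,586 in favor — approved.

Approved — every class gave the required vote.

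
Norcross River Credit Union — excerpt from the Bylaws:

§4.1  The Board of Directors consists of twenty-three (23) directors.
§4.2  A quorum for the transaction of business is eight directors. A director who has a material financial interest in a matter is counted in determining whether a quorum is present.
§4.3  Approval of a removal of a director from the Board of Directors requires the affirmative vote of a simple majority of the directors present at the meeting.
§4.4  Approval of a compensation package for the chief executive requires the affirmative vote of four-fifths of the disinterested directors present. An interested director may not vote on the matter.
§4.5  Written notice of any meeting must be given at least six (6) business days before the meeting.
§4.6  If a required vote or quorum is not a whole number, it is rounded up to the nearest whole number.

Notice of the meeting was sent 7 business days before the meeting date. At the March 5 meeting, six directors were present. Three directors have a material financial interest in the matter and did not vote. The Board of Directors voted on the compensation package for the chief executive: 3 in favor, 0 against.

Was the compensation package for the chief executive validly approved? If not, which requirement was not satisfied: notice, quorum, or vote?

Invalid — quorum requirement not satisfied.

Notice: 7 business days given; 6 required (7 ≥ 6). Satisfied.
Quorum: 6 present (interested directors count toward quorum); quorum is 8. Not satisfied.
Vote: the compensation package for the chief executive requires four-fifths of the disinterested directors present (6 − 3 = 3). 4/5 of 3 = 2.40, rounded up to 3, so 3 affirmative votes are needed; 3 voted in favor. Satisfied. (Moot — without a quorum no business can be validly transacted.)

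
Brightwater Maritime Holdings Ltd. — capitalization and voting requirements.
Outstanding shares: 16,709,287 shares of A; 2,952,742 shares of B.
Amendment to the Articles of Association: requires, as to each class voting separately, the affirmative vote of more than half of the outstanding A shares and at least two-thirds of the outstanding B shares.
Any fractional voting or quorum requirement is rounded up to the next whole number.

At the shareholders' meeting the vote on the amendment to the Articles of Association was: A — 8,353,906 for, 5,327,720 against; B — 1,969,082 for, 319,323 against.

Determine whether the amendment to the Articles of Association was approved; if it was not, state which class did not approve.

Not approved — the A shares did not give the required vote.

A: a majority of 16709287 is 8354644; 8,354,644 required, 8,353,906 in favor — not approved.
B: 2/3 of 2952742 = 1968494.67, rounded up to 1968495; 1,968,495 required, 1,969,082 in favor — approved.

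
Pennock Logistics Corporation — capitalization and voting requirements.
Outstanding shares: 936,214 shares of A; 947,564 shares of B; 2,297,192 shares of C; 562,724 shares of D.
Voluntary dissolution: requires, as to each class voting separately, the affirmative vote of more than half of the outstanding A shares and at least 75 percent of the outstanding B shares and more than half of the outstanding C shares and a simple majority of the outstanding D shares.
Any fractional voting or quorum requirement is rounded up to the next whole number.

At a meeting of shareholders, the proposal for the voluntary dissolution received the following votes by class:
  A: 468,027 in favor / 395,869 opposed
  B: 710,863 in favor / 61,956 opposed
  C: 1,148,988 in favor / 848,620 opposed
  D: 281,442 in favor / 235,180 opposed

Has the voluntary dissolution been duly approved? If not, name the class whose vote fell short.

A: a majority of 936214 is 468108; 468,108 required, 468,027 in favor — not approved.
B: 3/4 of 947564 = 710673; 710,673 required, 710,863 in favor — approved.
C: a majority of 2297192 is 1148597; 1,148,597 required, 1,148,988 in favor — approved.
D: a majority of 562724 is 281363; 281,363 required, 281,442 in favor — approved.

Not approved — the A shares did not give the required vote.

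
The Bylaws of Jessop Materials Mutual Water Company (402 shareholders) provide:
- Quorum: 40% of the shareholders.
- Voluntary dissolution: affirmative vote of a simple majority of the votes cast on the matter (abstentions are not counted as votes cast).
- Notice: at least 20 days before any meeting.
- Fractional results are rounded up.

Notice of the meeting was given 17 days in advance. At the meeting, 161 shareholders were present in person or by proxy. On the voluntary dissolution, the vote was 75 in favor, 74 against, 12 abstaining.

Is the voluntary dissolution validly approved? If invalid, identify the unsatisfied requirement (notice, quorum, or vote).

Invalid — notice requirement not satisfied.

Notice: 17 days given; 20 required. Not satisfied.
Quorum: 40% of 402 = 160.80, rounded up to 161; 161 present. Satisfied.
Vote: requires a majority of the votes cast (161 − 12 abstaining = 149); a majority of 149 is 75, so 75 needed; 75 in favor. Satisfied.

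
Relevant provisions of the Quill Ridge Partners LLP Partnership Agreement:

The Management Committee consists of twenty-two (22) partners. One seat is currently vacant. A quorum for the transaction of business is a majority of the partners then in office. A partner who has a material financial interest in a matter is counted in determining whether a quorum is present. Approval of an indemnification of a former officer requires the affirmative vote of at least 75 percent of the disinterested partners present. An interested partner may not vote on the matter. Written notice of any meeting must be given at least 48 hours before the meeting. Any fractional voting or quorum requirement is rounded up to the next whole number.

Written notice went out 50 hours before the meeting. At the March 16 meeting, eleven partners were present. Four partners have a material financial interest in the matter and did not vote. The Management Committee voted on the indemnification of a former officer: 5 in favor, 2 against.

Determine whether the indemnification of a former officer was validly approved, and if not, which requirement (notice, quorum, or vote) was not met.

Notice: 50 hours given; 48 required (50 ≥ 48). Satisfied.
Quorum: 11 present (interested partners count toward quorum); quorum is 11. Satisfied.
Vote: the indemnification of a former officer requires three-fourths of the disinterested partners present (11 − 4 = 7). 3/4 of 7 = 5.25, rounded up to 6, so 6 affirmative votes are needed; 5 voted in favor. Not satisfied.

Invalid — vote requirement not satisfied.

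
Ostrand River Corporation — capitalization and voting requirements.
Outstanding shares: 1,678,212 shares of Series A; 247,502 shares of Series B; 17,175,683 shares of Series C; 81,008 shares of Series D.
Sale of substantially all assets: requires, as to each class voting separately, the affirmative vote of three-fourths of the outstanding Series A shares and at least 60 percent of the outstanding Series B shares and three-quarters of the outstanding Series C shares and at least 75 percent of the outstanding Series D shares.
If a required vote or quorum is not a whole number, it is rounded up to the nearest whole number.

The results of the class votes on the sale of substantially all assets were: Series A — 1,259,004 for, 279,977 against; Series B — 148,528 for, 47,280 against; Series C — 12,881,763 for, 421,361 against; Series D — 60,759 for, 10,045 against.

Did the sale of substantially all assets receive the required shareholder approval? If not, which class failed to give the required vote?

Approved — every class gave the required vote.

Series A: 3/4 of 1678212 = 1258659; 1,258,659 required, 1,259,004 in favor — approved.
Series B: 3/5 of 247502 = 148501.20, rounded up to 148502; 148,502 required, 148,528 in favor — approved.
Series C: 3/4 of 17175683 = 12881762.25, rounded up to 12881763; 12,881,763 required, 12,881,763 in favor — approved.
Series D: 3/4 of 81008 = 60756; 60,756 required, 60,759 in favor — approved.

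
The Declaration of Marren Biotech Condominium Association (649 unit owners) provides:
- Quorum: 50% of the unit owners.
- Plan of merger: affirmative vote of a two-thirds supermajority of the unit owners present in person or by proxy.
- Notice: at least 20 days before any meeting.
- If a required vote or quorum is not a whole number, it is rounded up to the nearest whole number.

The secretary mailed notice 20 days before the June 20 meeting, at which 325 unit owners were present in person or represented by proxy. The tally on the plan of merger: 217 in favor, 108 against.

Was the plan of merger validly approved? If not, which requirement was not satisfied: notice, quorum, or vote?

Notice: 20 days given; 20 required. Satisfied.
Quorum: 50% of 649 = 324.50, rounded up to 325; 325 present. Satisfied.
Vote: requires two-thirds of those present (325); 2/3 of 325 = 216.67, rounded up to 217, so 217 needed; 217 in favor. Satisfied.

Valid — all requirements satisfied.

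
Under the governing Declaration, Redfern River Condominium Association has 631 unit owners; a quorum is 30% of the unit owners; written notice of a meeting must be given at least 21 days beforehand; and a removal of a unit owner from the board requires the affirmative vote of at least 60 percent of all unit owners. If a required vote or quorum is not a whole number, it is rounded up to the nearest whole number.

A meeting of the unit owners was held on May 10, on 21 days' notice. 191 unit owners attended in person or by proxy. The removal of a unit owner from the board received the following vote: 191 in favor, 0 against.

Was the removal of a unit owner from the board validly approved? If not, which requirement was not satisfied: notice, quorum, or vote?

Notice: 21 days given; 21 required. Satisfied.
Quorum: 30% of 631 = 189.30, rounded up to 190; 191 present. Satisfied.
Vote: requires three-fifths of all unit owners (631); 3/5 of 631 = 378.60, rounded up to 379, so 379 needed; 191 in favor. Not satisfied.

Invalid — vote requirement not satisfied.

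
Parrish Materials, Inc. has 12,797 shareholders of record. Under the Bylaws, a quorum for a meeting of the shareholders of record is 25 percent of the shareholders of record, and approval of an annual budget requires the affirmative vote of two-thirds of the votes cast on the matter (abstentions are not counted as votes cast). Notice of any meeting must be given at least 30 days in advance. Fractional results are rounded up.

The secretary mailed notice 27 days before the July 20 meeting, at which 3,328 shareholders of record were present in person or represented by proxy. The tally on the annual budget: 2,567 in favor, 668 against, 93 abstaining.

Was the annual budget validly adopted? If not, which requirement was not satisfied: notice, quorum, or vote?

Invalid — notice requirement not satisfied.

Notice: 27 days given; 30 required. Not satisfied.
Quorum: 25% of 12,797 = 3,199.25, rounded up to 3,200; 3,328 present. Satisfied.
Vote: requires two-thirds of the votes cast (3,328 − 93 abstaining = 3,235); 2/3 of 3235 = 2156.67, rounded up to 2157, so 2,157 needed; 2,567 in favor. Satisfied.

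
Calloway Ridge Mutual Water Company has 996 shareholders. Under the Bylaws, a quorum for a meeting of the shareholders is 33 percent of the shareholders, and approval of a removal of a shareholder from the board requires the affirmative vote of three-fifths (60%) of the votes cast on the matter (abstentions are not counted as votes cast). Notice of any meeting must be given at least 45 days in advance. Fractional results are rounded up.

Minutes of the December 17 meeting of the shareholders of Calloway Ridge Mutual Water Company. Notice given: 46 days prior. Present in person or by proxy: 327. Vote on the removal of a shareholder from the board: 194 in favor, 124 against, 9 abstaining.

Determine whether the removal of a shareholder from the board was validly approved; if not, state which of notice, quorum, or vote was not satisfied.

Invalid — quorum requirement not satisfied.

Notice: 46 days given; 45 required. Satisfied.
Quorum: 33% of 996 = 328.68, rounded up to 329; 327 present. Not satisfied.
Vote: requires three-fifths of the votes cast (327 − 9 abstaining = 318); 3/5 of 318 = 190.80, rounded up to 191, so 191 needed; 194 in favor. Satisfied.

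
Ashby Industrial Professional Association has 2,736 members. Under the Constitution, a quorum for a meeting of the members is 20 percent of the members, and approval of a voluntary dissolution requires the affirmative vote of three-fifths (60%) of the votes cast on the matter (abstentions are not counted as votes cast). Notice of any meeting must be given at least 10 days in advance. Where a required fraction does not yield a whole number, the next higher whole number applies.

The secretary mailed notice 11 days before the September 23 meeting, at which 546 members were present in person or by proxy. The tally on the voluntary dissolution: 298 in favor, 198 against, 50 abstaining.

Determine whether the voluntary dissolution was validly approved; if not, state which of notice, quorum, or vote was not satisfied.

Notice: 11 days given; 10 required. Satisfied.
Quorum: 20% of 2,736 = 547.20, rounded up to 548; 546 present. Not satisfied.
Vote: requires three-fifths of the votes cast (546 − 50 abstaining = 496); 3/5 of 496 = 297.60, rounded up to 298, so 298 needed; 298 in favor. Satisfied.

Invalid — quorum requirement not satisfied.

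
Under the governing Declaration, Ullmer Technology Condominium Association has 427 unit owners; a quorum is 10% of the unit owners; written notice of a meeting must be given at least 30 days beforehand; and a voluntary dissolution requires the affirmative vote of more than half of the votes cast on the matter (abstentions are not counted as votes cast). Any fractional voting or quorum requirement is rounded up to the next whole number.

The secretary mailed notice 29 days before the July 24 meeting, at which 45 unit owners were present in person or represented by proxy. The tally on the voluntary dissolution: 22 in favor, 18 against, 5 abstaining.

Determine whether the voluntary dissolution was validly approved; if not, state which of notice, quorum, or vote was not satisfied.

Invalid — notice requirement not satisfied.

Notice: 29 days given; 30 required. Not satisfied.
Quorum: 10% of 427 = 42.70, rounded up to 43; 45 present. Satisfied.
Vote: requires a majority of the votes cast (45 − 5 abstaining = 40); a majority of 40 is 21, so 21 needed; 22 in favor. Satisfied.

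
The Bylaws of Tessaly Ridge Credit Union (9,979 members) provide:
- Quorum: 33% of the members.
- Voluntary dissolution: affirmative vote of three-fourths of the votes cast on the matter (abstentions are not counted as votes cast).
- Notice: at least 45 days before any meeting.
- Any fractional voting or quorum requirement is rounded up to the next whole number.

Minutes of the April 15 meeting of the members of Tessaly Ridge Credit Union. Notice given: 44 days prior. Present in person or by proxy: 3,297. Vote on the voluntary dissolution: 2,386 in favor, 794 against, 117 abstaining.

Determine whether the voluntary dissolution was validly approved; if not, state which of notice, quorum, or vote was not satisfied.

Invalid — notice requirement not satisfied.

Notice: 44 days given; 45 required. Not satisfied.
Quorum: 33% of 9,979 = 3,293.07, rounded up to 3,294; 3,297 present. Satisfied.
Vote: requires three-fourths of the votes cast (3,297 − 117 abstaining = 3,180); 3/4 of 3180 = 2385, so 2,385 needed; 2,386 in favor. Satisfied.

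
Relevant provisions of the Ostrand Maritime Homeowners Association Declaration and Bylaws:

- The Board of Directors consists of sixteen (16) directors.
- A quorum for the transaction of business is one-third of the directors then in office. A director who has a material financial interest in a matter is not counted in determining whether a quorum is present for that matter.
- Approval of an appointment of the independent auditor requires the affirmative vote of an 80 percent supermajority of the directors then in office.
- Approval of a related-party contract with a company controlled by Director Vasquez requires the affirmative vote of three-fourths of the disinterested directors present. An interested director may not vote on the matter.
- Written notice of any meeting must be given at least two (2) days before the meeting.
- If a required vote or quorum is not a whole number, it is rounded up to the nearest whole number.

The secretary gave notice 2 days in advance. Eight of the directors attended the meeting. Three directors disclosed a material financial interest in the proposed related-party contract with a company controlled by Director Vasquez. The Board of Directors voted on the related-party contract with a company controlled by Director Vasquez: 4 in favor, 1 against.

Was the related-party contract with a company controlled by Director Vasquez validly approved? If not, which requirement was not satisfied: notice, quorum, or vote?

Notice: 2 days given; 2 required (2 ≥ 2). Satisfied.
Quorum: 8 present, but the 3 interested directors do not count, leaving 5. Quorum is 6. Not satisfied.
Vote: the related-party contract with a company controlled by Director Vasquez requires three-fourths of the disinterested directors present (8 − 3 = 5). 3/4 of 5 = 3.75, rounded up to 4, so 4 affirmative votes are needed; 4 voted in favor. Satisfied. (Moot — without a quorum no business can be validly transacted.)

Invalid — quorum requirement not satisfied.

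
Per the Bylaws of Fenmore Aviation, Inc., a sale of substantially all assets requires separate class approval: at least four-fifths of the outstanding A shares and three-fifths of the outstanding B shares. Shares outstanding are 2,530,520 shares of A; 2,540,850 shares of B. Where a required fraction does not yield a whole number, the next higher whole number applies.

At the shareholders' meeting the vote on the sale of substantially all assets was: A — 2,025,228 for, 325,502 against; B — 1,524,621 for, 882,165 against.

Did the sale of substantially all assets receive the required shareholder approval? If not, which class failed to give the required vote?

A: 4/5 of 2530520 = 2024416; 2,024,416 required, 2,025,228 in favor — approved.
B: 3/5 of 2540850 = 1524510; 1,524,510 required, 1,524,621 in favor — approved.

Approved — every class gave the required vote.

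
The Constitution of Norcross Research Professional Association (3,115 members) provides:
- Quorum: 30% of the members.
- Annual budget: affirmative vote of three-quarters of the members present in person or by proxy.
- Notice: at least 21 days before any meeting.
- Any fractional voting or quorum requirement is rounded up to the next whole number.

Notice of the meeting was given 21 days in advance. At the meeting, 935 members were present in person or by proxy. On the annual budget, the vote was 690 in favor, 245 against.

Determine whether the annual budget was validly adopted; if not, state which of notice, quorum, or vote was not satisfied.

Invalid — vote requirement not satisfied.

Notice: 21 days given; 21 required. Satisfied.
Quorum: 30% of 3,115 = 934.50, rounded up to 935; 935 present. Satisfied.
Vote: requires three-fourths of those present (935); 3/4 of 935 = 701.25, rounded up to 702, so 702 needed; 690 in favor. Not satisfied.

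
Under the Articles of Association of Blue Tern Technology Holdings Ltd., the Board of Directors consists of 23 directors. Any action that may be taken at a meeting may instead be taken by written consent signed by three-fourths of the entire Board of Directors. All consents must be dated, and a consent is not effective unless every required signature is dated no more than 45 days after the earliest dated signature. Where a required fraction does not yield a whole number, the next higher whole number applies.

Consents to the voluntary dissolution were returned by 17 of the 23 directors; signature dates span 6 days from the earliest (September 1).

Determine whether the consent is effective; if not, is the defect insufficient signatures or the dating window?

Not effective — insufficient signatures.

Signatures required: three-fourths of 23 — 3/4 of 23 = 17.25, rounded up to 18, so 18 needed; 17 signed. Insufficient.
Dating window: the latest signature is 6 days after the earliest; the limit is 45 days. Within the window.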